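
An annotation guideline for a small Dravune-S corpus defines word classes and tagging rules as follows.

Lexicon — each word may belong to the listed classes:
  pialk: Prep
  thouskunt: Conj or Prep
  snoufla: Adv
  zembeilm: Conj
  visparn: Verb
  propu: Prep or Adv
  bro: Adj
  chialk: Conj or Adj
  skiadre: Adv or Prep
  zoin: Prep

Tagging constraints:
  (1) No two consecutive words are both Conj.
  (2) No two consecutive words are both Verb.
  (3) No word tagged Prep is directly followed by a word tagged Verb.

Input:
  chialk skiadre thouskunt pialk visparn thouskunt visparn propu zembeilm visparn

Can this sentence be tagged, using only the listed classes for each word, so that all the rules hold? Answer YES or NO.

NO

Candidates per position — 1:chialk {Conj,Adj}; 2:skiadre {Adv,Prep}; 3:thouskunt {Conj,Prep}; 4:pialk {Prep}; 5:visparn {Verb}; 6:thouskunt {Conj,Prep}; 7:visparn {Verb}; 8:propu {Prep,Adv}; 9:zembeilm {Conj}; 10:visparn {Verb}.
Rule 3 cannot be satisfied by any choice of tags from the lexicon.
So there is no consistent tagging.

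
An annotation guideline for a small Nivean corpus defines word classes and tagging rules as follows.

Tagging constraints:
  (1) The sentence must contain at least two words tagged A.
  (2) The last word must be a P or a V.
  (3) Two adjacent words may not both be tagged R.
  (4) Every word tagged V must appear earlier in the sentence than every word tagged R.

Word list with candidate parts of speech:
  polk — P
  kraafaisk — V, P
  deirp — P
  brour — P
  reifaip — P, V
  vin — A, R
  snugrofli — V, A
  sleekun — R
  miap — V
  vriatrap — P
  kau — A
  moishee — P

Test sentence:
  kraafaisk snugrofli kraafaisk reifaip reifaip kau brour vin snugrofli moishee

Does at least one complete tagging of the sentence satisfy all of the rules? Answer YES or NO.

Candidates per position — 1:kraafaisk {V,P}; 2:snugrofli {V,A}; 3:kraafaisk {V,P}; 4:reifaip {P,V}; 5:reifaip {P,V}; 6:kau {A}; 7:brour {P}; 8:vin {A,R}; 9:snugrofli {V,A}; 10:moishee {P}.
One satisfying assignment: P A P P V A P R A P.
Check: rule 1 satisfied; rule 2 satisfied; rule 3 satisfied; rule 4 satisfied.

YES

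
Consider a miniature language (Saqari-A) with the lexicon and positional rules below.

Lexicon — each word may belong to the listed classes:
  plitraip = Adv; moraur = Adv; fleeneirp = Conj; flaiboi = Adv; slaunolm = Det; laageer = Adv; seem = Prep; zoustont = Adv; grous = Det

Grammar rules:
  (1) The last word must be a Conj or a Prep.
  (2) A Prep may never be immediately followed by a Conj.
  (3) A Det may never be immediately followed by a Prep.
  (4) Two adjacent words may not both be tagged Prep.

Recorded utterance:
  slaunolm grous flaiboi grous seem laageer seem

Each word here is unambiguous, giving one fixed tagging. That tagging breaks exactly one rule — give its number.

3

Fixed tagging: Det Det Adv Det Prep Adv Prep.
Applying the rules: R1 ✓, R2 ✓, R3 ✗, R4 ✓.
Only rule 3 fails.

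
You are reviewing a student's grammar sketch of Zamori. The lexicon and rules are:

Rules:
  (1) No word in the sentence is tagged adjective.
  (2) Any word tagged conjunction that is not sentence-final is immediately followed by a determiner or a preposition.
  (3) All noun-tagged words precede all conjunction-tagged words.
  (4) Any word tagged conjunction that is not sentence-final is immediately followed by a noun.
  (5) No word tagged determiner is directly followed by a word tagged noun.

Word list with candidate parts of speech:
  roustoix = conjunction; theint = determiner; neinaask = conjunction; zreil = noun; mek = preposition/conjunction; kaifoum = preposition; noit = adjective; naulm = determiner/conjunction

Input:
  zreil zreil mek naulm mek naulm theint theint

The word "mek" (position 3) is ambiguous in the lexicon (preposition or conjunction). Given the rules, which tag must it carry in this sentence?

preposition

Candidates per position — 1:zreil {noun}; 2:zreil {noun}; 3:mek {preposition,conjunction}; 4:naulm {determiner,conjunction}; 5:mek {preposition,conjunction}; 6:naulm {determiner,conjunction}; 7:theint {determiner}; 8:theint {determiner}.
Word 3 cannot be conjunction — rule 4 would then fail for every completion. It is preposition.
Word 4 cannot be conjunction — rule 4 would then fail for every completion. It is determiner.
Word 5 cannot be conjunction — rule 4 would then fail for every completion. It is preposition.
Word 6 cannot be conjunction — rule 4 would then fail for every completion. It is determiner.
That leaves exactly one tagging: noun noun preposition determiner preposition determiner determiner determiner.
Check: rule 1 holds; rule 2 holds; rule 3 holds; rule 4 holds; rule 5 holds.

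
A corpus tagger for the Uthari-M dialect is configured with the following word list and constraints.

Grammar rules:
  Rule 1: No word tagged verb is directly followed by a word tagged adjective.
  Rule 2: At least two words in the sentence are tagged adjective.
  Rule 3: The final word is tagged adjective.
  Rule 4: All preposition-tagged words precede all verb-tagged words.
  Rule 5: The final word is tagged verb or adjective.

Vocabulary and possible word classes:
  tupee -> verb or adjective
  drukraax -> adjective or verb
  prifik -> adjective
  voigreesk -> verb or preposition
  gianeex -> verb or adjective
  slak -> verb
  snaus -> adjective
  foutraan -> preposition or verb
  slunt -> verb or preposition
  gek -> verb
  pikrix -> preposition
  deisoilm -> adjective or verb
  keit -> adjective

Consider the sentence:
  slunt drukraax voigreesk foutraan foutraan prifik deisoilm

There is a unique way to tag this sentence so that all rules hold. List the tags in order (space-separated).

Candidates per position — 1:slunt {verb,preposition}; 2:drukraax {adjective,verb}; 3:voigreesk {verb,preposition}; 4:foutraan {preposition,verb}; 5:foutraan {preposition,verb}; 6:prifik {adjective}; 7:deisoilm {adjective,verb}.
Position 5: tagging it verb would leave rule 1 unsatisfiable, so it must be preposition.
Position 7: tagging it verb would leave rule 3 unsatisfiable, so it must be adjective.
Position 1: tagging it verb would leave rule 4 unsatisfiable, so it must be preposition.
Position 2: tagging it verb would leave rule 4 unsatisfiable, so it must be adjective.
Position 3: tagging it verb would leave rule 4 unsatisfiable, so it must be preposition.
Position 4: tagging it verb would leave rule 4 unsatisfiable, so it must be preposition.
So the tagging must be: preposition adjective preposition preposition preposition adjective adjective.
Rule-by-rule: rule 1 ok; rule 2 ok; rule 3 ok; rule 4 ok; rule 5 ok.

preposition adjective preposition preposition preposition adjective adjective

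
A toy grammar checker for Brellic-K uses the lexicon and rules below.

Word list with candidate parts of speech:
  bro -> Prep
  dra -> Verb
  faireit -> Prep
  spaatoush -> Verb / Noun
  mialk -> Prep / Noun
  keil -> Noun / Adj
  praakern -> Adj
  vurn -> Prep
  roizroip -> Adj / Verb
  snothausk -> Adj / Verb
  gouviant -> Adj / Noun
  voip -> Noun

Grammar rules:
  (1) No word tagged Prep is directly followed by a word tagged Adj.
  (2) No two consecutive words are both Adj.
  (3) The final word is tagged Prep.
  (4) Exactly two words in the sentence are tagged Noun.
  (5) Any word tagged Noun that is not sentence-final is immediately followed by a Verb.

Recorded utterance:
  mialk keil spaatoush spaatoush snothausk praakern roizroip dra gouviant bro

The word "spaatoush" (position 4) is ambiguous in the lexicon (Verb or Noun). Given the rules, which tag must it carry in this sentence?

Noun

Candidates per position — 1:mialk {Prep,Noun}; 2:keil {Noun,Adj}; 3:spaatoush {Verb,Noun}; 4:spaatoush {Verb,Noun}; 5:snothausk {Adj,Verb}; 6:praakern {Adj}; 7:roizroip {Adj,Verb}; 8:dra {Verb}; 9:gouviant {Adj,Noun}; 10:bro {Prep}.
At position 1, choosing Noun makes rule 5 impossible to satisfy; hence Prep.
At position 2, choosing Adj makes rule 1 impossible to satisfy; hence Noun.
At position 3, choosing Noun makes rule 5 impossible to satisfy; hence Verb.
At position 5, choosing Adj makes rule 2 impossible to satisfy; hence Verb.
At position 7, choosing Adj makes rule 2 impossible to satisfy; hence Verb.
At position 9, choosing Noun makes rule 5 impossible to satisfy; hence Adj.
At position 4, choosing Verb makes rule 4 impossible to satisfy; hence Noun.
So the tagging must be: Prep Noun Verb Noun Verb Adj Verb Verb Adj Prep.
Verifying each rule — rule 1 satisfied; rule 2 satisfied; rule 3 satisfied; rule 4 satisfied; rule 5 satisfied.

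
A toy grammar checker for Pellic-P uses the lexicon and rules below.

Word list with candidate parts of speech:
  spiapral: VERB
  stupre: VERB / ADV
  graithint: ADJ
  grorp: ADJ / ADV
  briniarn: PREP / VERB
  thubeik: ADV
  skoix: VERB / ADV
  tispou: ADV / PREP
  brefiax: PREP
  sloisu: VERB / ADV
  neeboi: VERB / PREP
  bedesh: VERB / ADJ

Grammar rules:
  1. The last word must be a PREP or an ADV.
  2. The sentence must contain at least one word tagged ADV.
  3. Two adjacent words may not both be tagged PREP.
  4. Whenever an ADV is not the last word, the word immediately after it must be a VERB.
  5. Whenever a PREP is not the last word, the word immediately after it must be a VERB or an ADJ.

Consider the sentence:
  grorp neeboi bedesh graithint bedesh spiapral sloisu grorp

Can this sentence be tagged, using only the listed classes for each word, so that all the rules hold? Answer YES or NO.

YES

Candidates per position — 1:grorp {ADJ,ADV}; 2:neeboi {VERB,PREP}; 3:bedesh {VERB,ADJ}; 4:graithint {ADJ}; 5:bedesh {VERB,ADJ}; 6:spiapral {VERB}; 7:sloisu {VERB,ADV}; 8:grorp {ADJ,ADV}.
One satisfying assignment: ADV VERB VERB ADJ ADJ VERB VERB ADV.
Verifying each rule — rule 1 ok; rule 2 ok; rule 3 ok; rule 4 ok; rule 5 ok.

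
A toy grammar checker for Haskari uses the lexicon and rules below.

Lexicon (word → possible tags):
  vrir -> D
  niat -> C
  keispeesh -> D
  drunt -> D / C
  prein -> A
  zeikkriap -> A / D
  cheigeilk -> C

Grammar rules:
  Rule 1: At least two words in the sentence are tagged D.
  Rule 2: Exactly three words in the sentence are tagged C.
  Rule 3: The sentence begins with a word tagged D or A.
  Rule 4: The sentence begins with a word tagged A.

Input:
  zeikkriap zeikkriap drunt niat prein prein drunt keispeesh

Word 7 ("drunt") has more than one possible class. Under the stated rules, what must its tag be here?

C

Candidates per position — 1:zeikkriap {A,D}; 2:zeikkriap {A,D}; 3:drunt {D,C}; 4:niat {C}; 5:prein {A}; 6:prein {A}; 7:drunt {D,C}; 8:keispeesh {D}.
Position 1: tagging it D would leave rule 4 unsatisfiable, so it must be A.
Position 3: tagging it D would leave rule 2 unsatisfiable, so it must be C.
Position 7: tagging it D would leave rule 2 unsatisfiable, so it must be C.
Position 2: tagging it A would leave rule 1 unsatisfiable, so it must be D.
The only consistent sequence is: A D C C A A C D.
Rule-by-rule: rule 1 holds; rule 2 holds; rule 3 holds; rule 4 holds.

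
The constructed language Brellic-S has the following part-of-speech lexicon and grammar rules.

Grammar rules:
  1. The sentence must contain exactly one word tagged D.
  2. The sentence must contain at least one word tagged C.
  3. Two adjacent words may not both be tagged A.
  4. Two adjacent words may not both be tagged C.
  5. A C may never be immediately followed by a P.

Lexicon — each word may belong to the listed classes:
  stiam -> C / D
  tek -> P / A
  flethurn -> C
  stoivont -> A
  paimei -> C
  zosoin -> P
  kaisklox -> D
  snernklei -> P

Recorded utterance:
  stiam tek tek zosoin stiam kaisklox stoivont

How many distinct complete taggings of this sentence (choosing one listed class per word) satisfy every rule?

1

Candidates per position — 1:stiam {C,D}; 2:tek {P,A}; 3:tek {P,A}; 4:zosoin {P}; 5:stiam {C,D}; 6:kaisklox {D}; 7:stoivont {A}.
There are 16 candidate sequences in total.
The sequences that satisfy every rule: C A P P C D A.
Count = 1.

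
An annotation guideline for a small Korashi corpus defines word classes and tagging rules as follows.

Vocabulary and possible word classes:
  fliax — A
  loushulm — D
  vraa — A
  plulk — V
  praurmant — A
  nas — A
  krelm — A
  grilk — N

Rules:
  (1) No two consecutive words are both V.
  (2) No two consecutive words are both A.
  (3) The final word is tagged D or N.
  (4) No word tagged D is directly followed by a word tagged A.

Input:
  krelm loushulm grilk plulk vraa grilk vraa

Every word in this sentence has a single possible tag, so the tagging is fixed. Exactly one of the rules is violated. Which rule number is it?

3

Fixed tagging: A D N V A N A.
Applying the rules: R1 pass, R2 pass, R3 fail, R4 pass.
Only rule 3 fails.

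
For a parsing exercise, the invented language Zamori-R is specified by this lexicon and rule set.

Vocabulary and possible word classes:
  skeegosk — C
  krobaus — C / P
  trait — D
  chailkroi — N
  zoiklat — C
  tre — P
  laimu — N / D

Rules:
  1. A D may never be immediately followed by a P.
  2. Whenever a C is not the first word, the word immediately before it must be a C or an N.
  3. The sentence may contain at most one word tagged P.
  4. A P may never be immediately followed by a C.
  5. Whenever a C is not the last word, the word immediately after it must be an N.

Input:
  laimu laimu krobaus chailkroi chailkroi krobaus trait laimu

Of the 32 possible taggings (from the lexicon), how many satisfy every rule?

Candidates per position — 1:laimu {N,D}; 2:laimu {N,D}; 3:krobaus {C,P}; 4:chailkroi {N}; 5:chailkroi {N}; 6:krobaus {C,P}; 7:trait {D}; 8:laimu {N,D}.
There are 32 candidate sequences in total.
The sequences that satisfy every rule: N N C N N P D N; N N C N N P D D; D N C N N P D N; D N C N N P D D.
Count = 4.

4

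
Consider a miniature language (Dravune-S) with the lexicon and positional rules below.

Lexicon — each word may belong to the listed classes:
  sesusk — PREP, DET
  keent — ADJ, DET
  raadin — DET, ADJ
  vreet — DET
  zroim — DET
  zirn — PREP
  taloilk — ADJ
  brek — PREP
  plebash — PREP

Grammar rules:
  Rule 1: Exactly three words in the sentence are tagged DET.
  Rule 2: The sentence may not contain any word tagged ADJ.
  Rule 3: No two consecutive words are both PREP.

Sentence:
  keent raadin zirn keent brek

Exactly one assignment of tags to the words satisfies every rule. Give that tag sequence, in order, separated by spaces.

Candidates per position — 1:keent {ADJ,DET}; 2:raadin {DET,ADJ}; 3:zirn {PREP}; 4:keent {ADJ,DET}; 5:brek {PREP}.
At position 1, choosing ADJ makes rule 1 impossible to satisfy; hence DET.
At position 2, choosing ADJ makes rule 1 impossible to satisfy; hence DET.
At position 4, choosing ADJ makes rule 1 impossible to satisfy; hence DET.
The unique satisfying tagging is: DET DET PREP DET PREP.
Check: rule 1 holds; rule 2 holds; rule 3 holds.

DET DET PREP DET PREP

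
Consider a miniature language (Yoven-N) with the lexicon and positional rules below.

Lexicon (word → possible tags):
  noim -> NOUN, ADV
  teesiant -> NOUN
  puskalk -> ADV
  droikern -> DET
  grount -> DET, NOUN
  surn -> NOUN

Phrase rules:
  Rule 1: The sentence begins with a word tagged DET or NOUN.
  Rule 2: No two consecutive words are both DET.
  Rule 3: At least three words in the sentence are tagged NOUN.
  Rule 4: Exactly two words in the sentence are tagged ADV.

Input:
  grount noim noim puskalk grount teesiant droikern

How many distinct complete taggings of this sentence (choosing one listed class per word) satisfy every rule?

Candidates per position — 1:grount {DET,NOUN}; 2:noim {NOUN,ADV}; 3:noim {NOUN,ADV}; 4:puskalk {ADV}; 5:grount {DET,NOUN}; 6:teesiant {NOUN}; 7:droikern {DET}.
There are 16 candidate sequences in total.
Checking each against the rules leaves 6 sequences.
Count = 6.

6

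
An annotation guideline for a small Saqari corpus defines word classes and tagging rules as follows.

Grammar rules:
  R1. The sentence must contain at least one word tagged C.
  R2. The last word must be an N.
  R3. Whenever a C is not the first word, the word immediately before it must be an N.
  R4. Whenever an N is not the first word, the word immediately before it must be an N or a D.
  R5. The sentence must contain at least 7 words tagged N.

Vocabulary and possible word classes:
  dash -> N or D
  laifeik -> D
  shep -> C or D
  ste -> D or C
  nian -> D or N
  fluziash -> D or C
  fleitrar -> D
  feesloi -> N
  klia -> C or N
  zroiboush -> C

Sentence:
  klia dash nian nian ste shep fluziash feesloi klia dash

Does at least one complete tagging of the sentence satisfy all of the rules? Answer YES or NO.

Candidates per position — 1:klia {C,N}; 2:dash {N,D}; 3:nian {D,N}; 4:nian {D,N}; 5:ste {D,C}; 6:shep {C,D}; 7:fluziash {D,C}; 8:feesloi {N}; 9:klia {C,N}; 10:dash {N,D}.
One satisfying assignment: N N N N C D D N N N.
Rule-by-rule: rule 1 ok; rule 2 ok; rule 3 ok; rule 4 ok; rule 5 ok.

YES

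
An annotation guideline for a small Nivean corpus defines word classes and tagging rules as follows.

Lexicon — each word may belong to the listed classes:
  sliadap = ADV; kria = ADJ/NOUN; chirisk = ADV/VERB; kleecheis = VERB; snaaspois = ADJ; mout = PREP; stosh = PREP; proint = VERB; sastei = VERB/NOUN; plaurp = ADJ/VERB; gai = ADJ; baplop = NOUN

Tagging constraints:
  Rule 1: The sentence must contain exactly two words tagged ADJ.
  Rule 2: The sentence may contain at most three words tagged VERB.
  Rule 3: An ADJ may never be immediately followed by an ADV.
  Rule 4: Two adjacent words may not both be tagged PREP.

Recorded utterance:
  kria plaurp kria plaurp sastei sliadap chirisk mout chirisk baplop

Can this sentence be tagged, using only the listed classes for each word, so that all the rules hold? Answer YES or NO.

Candidates per position — 1:kria {ADJ,NOUN}; 2:plaurp {ADJ,VERB}; 3:kria {ADJ,NOUN}; 4:plaurp {ADJ,VERB}; 5:sastei {VERB,NOUN}; 6:sliadap {ADV}; 7:chirisk {ADV,VERB}; 8:mout {PREP}; 9:chirisk {ADV,VERB}; 10:baplop {NOUN}.
One satisfying assignment: NOUN VERB ADJ ADJ VERB ADV ADV PREP VERB NOUN.
Checking: rule 1 holds; rule 2 holds; rule 3 holds; rule 4 holds.

YES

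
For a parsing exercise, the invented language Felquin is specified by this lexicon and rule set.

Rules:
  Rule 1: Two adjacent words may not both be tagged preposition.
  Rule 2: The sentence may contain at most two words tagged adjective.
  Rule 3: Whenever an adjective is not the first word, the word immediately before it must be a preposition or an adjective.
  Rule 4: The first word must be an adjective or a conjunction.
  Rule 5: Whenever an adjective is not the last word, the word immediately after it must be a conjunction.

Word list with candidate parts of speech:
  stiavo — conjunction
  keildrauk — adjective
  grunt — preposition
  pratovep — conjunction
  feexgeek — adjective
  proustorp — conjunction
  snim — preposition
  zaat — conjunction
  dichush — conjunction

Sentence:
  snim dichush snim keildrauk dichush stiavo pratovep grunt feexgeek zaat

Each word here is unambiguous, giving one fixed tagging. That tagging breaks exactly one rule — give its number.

4

Fixed tagging: preposition conjunction preposition adjective conjunction conjunction conjunction preposition adjective conjunction.
Checking each rule: R1 ok, R2 ok, R3 ok, R4 fails, R5 ok.
Only rule 4 fails.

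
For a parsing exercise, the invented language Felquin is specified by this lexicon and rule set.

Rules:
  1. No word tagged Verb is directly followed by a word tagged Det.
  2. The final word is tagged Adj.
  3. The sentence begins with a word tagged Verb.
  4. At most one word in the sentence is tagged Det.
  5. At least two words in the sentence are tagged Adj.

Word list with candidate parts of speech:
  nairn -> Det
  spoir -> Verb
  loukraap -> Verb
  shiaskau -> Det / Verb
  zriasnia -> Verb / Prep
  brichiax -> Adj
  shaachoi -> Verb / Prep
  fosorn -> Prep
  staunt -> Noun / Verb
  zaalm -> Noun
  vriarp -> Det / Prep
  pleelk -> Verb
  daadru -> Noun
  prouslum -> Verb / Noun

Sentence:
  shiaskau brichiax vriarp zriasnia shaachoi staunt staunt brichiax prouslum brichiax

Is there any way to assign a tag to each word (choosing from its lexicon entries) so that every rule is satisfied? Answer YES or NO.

YES

Candidates per position — 1:shiaskau {Det,Verb}; 2:brichiax {Adj}; 3:vriarp {Det,Prep}; 4:zriasnia {Verb,Prep}; 5:shaachoi {Verb,Prep}; 6:staunt {Noun,Verb}; 7:staunt {Noun,Verb}; 8:brichiax {Adj}; 9:prouslum {Verb,Noun}; 10:brichiax {Adj}.
One satisfying assignment: Verb Adj Det Verb Verb Verb Noun Adj Noun Adj.
Verifying each rule — rule 1 ✓; rule 2 ✓; rule 3 ✓; rule 4 ✓; rule 5 ✓.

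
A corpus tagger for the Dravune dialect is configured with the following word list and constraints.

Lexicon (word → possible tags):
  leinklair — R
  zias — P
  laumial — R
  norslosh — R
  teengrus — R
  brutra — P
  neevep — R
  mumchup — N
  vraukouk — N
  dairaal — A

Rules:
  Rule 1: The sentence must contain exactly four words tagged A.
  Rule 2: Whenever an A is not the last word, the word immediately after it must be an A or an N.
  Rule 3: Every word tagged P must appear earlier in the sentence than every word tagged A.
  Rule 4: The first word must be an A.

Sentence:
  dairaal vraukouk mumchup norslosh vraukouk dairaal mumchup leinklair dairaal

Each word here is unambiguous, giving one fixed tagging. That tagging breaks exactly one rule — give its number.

Fixed tagging: A N N R N A N R A.
Applying the rules: R1 ✗, R2 ✓, R3 ✓, R4 ✓.
Only rule 1 fails.

1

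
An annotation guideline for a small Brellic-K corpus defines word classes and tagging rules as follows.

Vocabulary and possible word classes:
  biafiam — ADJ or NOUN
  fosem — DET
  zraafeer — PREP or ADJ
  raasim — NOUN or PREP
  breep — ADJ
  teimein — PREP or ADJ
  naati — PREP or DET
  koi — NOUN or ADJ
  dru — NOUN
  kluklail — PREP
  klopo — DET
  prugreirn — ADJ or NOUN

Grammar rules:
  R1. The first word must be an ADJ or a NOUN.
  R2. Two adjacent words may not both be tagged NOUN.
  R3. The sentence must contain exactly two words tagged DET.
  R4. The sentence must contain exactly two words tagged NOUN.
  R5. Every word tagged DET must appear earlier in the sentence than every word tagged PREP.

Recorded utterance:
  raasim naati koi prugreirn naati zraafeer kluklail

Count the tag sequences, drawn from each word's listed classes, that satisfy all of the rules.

Candidates per position — 1:raasim {NOUN,PREP}; 2:naati {PREP,DET}; 3:koi {NOUN,ADJ}; 4:prugreirn {ADJ,NOUN}; 5:naati {PREP,DET}; 6:zraafeer {PREP,ADJ}; 7:kluklail {PREP}.
There are 64 candidate sequences in total.
The sequences that satisfy every rule: NOUN DET NOUN ADJ DET PREP PREP; NOUN DET NOUN ADJ DET ADJ PREP; NOUN DET ADJ NOUN DET PREP PREP; NOUN DET ADJ NOUN DET ADJ PREP.
Count = 4.

4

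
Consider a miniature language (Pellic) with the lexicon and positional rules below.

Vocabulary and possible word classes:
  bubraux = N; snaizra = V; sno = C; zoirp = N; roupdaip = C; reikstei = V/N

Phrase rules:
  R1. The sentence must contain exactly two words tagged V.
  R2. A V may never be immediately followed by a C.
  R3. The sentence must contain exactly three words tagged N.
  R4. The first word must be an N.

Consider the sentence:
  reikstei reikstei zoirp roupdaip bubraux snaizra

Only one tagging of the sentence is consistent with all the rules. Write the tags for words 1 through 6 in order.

N V N C N V

Candidates per position — 1:reikstei {V,N}; 2:reikstei {V,N}; 3:zoirp {N}; 4:roupdaip {C}; 5:bubraux {N}; 6:snaizra {V}.
If word 1 were V, no tagging could satisfy rule 4; so word 1 is N.
If word 2 were N, no tagging could satisfy rule 1; so word 2 is V.
So the tagging must be: N V N C N V.
Check: rule 1 ok; rule 2 ok; rule 3 ok; rule 4 ok.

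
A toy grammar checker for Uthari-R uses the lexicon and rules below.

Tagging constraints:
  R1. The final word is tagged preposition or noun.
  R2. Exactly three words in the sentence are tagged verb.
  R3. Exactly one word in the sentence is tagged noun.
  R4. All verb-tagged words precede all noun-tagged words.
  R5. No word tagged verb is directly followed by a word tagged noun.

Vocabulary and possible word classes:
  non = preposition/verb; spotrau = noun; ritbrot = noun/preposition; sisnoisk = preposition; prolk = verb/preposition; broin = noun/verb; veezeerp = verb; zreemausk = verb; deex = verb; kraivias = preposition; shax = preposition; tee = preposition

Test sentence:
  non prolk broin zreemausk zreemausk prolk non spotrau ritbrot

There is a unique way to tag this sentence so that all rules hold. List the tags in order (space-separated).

Candidates per position — 1:non {preposition,verb}; 2:prolk {verb,preposition}; 3:broin {noun,verb}; 4:zreemausk {verb}; 5:zreemausk {verb}; 6:prolk {verb,preposition}; 7:non {preposition,verb}; 8:spotrau {noun}; 9:ritbrot {noun,preposition}.
At position 3, choosing noun makes rule 3 impossible to satisfy; hence verb.
At position 6, choosing verb makes rule 2 impossible to satisfy; hence preposition.
At position 7, choosing verb makes rule 2 impossible to satisfy; hence preposition.
At position 9, choosing noun makes rule 3 impossible to satisfy; hence preposition.
At position 1, choosing verb makes rule 2 impossible to satisfy; hence preposition.
At position 2, choosing verb makes rule 2 impossible to satisfy; hence preposition.
The only consistent sequence is: preposition preposition verb verb verb preposition preposition noun preposition.
Check: rule 1 satisfied; rule 2 satisfied; rule 3 satisfied; rule 4 satisfied; rule 5 satisfied.

preposition preposition verb verb verb preposition preposition noun preposition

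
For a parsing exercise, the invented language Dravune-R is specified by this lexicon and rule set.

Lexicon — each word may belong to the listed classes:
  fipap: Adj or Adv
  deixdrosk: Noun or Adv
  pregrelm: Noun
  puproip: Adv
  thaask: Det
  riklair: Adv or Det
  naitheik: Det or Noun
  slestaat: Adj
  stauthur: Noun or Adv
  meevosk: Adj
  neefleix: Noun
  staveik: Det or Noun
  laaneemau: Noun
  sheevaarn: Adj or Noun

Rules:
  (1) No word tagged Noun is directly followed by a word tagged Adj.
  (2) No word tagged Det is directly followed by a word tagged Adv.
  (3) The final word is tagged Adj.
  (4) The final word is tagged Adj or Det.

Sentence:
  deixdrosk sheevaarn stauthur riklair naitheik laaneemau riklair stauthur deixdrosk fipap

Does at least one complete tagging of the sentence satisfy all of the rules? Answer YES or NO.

YES

Candidates per position — 1:deixdrosk {Noun,Adv}; 2:sheevaarn {Adj,Noun}; 3:stauthur {Noun,Adv}; 4:riklair {Adv,Det}; 5:naitheik {Det,Noun}; 6:laaneemau {Noun}; 7:riklair {Adv,Det}; 8:stauthur {Noun,Adv}; 9:deixdrosk {Noun,Adv}; 10:fipap {Adj,Adv}.
One satisfying assignment: Noun Noun Adv Adv Det Noun Adv Adv Adv Adj.
Check: rule 1 satisfied; rule 2 satisfied; rule 3 satisfied; rule 4 satisfied.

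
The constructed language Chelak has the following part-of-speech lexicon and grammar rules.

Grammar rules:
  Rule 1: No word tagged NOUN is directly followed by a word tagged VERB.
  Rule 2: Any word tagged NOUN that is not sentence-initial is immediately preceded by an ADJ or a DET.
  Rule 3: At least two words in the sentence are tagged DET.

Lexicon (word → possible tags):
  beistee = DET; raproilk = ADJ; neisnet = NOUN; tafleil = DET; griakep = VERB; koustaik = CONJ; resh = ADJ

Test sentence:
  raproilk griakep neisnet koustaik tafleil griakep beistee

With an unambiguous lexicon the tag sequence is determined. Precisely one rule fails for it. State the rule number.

Fixed tagging: ADJ VERB NOUN CONJ DET VERB DET.
Applying the rules: R1 ok, R2 fails, R3 ok.
Only rule 2 fails.

2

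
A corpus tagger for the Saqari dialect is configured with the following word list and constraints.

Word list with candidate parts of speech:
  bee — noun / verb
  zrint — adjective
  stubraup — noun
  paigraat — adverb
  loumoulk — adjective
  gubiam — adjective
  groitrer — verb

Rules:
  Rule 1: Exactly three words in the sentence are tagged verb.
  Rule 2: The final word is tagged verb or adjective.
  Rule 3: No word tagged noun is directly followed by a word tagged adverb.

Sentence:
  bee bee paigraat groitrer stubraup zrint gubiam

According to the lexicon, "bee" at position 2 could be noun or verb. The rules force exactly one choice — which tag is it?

verb

Candidates per position — 1:bee {noun,verb}; 2:bee {noun,verb}; 3:paigraat {adverb}; 4:groitrer {verb}; 5:stubraup {noun}; 6:zrint {adjective}; 7:gubiam {adjective}.
If word 1 were noun, no tagging could satisfy rule 1; so word 1 is verb.
If word 2 were noun, no tagging could satisfy rule 1; so word 2 is verb.
So the tagging must be: verb verb adverb verb noun adjective adjective.
Rule-by-rule: rule 1 holds; rule 2 holds; rule 3 holds.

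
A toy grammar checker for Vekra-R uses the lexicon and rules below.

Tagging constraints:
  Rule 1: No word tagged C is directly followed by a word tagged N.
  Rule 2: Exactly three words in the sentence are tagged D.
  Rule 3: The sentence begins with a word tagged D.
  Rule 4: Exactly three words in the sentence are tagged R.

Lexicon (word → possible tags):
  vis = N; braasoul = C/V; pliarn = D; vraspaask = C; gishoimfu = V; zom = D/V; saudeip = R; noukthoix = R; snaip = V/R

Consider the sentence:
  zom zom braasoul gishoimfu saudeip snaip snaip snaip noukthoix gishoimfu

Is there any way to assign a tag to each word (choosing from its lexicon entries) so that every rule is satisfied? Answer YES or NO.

Candidates per position — 1:zom {D,V}; 2:zom {D,V}; 3:braasoul {C,V}; 4:gishoimfu {V}; 5:saudeip {R}; 6:snaip {V,R}; 7:snaip {V,R}; 8:snaip {V,R}; 9:noukthoix {R}; 10:gishoimfu {V}.
Rule 2 cannot be satisfied by any choice of tags from the lexicon.
So there is no consistent tagging.

NO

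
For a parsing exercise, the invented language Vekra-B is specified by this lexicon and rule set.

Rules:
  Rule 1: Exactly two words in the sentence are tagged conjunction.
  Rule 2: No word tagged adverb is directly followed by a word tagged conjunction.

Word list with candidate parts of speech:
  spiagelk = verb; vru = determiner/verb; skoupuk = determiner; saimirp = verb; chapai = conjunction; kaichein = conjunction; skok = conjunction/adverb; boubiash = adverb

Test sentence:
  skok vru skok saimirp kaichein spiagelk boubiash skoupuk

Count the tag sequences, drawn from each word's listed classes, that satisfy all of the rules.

Candidates per position — 1:skok {conjunction,adverb}; 2:vru {determiner,verb}; 3:skok {conjunction,adverb}; 4:saimirp {verb}; 5:kaichein {conjunction}; 6:spiagelk {verb}; 7:boubiash {adverb}; 8:skoupuk {determiner}.
There are 8 candidate sequences in total.
The sequences that satisfy every rule: conjunction determiner adverb verb conjunction verb adverb determiner; conjunction verb adverb verb conjunction verb adverb determiner; adverb determiner conjunction verb conjunction verb adverb determiner; adverb verb conjunction verb conjunction verb adverb determiner.
Count = 4.

4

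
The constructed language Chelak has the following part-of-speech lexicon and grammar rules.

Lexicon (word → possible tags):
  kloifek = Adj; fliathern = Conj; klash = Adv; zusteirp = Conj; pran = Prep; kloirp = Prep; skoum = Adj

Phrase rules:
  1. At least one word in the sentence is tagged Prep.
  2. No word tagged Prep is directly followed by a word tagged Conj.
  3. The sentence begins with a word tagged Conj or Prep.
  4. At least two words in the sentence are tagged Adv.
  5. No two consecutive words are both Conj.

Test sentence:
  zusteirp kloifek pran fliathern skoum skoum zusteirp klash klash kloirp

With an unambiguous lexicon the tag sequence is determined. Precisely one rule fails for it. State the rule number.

2

Fixed tagging: Conj Adj Prep Conj Adj Adj Conj Adv Adv Prep.
Applying the rules: R1 ok, R2 fails, R3 ok, R4 ok, R5 ok.
Only rule 2 fails.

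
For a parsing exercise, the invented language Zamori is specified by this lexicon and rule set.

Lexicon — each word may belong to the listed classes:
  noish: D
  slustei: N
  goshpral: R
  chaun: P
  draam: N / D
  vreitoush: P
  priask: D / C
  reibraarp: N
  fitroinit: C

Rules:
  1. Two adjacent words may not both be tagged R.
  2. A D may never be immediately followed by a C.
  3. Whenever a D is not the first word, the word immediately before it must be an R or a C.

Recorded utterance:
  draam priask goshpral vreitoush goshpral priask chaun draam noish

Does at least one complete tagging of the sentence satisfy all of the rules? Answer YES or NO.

Candidates per position — 1:draam {N,D}; 2:priask {D,C}; 3:goshpral {R}; 4:vreitoush {P}; 5:goshpral {R}; 6:priask {D,C}; 7:chaun {P}; 8:draam {N,D}; 9:noish {D}.
Rule 3 cannot be satisfied by any choice of tags from the lexicon.
So there is no consistent tagging.

NO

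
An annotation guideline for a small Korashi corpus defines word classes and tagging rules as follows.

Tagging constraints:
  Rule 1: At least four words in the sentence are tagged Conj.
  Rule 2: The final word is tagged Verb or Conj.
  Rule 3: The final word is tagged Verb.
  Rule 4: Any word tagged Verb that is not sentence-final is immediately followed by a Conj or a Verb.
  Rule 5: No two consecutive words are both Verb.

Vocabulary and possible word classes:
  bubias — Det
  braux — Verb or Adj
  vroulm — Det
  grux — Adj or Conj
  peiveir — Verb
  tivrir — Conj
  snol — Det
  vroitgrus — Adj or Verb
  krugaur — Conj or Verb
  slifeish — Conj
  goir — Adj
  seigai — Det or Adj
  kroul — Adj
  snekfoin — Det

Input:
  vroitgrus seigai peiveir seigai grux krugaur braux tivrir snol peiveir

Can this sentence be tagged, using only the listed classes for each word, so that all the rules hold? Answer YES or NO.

Candidates per position — 1:vroitgrus {Adj,Verb}; 2:seigai {Det,Adj}; 3:peiveir {Verb}; 4:seigai {Det,Adj}; 5:grux {Adj,Conj}; 6:krugaur {Conj,Verb}; 7:braux {Verb,Adj}; 8:tivrir {Conj}; 9:snol {Det}; 10:peiveir {Verb}.
Rule 1 cannot be satisfied by any choice of tags from the lexicon.
So there is no consistent tagging.

NO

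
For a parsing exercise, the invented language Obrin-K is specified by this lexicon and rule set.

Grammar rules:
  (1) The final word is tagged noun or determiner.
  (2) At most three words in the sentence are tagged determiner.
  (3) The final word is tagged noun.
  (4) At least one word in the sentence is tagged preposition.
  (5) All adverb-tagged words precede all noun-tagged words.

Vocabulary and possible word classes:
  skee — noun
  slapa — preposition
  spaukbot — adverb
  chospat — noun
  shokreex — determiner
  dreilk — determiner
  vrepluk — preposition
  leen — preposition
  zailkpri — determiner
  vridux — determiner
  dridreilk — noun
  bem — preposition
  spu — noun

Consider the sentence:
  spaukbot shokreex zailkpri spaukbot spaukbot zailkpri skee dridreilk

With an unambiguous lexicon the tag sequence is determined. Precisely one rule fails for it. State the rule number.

4

Fixed tagging: adverb determiner determiner adverb adverb determiner noun noun.
Checking each rule: R1 pass, R2 pass, R3 pass, R4 fail, R5 pass.
Only rule 4 fails.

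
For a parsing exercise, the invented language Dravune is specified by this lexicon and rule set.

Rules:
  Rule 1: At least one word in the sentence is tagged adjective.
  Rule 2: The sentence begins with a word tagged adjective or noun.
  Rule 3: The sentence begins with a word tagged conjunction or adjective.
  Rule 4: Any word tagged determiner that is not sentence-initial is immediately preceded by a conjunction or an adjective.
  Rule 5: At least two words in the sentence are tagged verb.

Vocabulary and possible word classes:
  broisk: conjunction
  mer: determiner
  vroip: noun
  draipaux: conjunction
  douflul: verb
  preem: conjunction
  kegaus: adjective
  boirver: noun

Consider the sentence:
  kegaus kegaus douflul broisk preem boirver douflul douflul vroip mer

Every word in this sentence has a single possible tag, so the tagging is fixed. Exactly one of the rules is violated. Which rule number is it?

4

Fixed tagging: adjective adjective verb conjunction conjunction noun verb verb noun determiner.
Rule check: R1 pass, R2 pass, R3 pass, R4 fail, R5 pass.
Only rule 4 fails.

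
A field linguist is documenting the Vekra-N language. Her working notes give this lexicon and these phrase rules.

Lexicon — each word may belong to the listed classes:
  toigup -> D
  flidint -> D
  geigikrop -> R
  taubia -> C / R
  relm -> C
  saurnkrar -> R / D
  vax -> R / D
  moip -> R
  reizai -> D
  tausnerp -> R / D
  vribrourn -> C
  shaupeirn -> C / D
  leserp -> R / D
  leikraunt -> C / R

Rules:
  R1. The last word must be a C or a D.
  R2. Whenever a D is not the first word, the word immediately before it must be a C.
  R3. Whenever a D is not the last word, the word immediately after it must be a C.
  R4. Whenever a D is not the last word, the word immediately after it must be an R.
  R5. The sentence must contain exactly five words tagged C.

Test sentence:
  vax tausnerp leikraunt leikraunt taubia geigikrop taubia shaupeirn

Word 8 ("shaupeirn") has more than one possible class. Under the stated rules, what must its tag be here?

C

Candidates per position — 1:vax {R,D}; 2:tausnerp {R,D}; 3:leikraunt {C,R}; 4:leikraunt {C,R}; 5:taubia {C,R}; 6:geigikrop {R}; 7:taubia {C,R}; 8:shaupeirn {C,D}.
If word 1 were D, no tagging could satisfy rule 3; so word 1 is R.
If word 2 were D, no tagging could satisfy rule 2; so word 2 is R.
If word 3 were R, no tagging could satisfy rule 5; so word 3 is C.
If word 4 were R, no tagging could satisfy rule 5; so word 4 is C.
If word 5 were R, no tagging could satisfy rule 5; so word 5 is C.
If word 7 were R, no tagging could satisfy rule 5; so word 7 is C.
If word 8 were D, no tagging could satisfy rule 5; so word 8 is C.
So the tagging must be: R R C C C R C C.
Rule-by-rule: rule 1 holds; rule 2 holds; rule 3 holds; rule 4 holds; rule 5 holds.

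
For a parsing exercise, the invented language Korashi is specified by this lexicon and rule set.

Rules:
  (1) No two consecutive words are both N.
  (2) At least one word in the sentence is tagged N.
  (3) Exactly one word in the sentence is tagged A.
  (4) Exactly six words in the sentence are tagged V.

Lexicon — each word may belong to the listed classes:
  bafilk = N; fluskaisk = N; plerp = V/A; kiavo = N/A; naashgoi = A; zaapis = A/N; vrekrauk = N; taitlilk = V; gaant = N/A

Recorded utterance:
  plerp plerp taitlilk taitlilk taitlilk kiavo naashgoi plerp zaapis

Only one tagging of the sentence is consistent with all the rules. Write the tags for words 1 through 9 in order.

V V V V V N A V N

Candidates per position — 1:plerp {V,A}; 2:plerp {V,A}; 3:taitlilk {V}; 4:taitlilk {V}; 5:taitlilk {V}; 6:kiavo {N,A}; 7:naashgoi {A}; 8:plerp {V,A}; 9:zaapis {A,N}.
If word 1 were A, no tagging could satisfy rule 3; so word 1 is V.
If word 2 were A, no tagging could satisfy rule 3; so word 2 is V.
If word 6 were A, no tagging could satisfy rule 3; so word 6 is N.
If word 8 were A, no tagging could satisfy rule 3; so word 8 is V.
If word 9 were A, no tagging could satisfy rule 3; so word 9 is N.
So the tagging must be: V V V V V N A V N.
Verifying each rule — rule 1 ✓; rule 2 ✓; rule 3 ✓; rule 4 ✓.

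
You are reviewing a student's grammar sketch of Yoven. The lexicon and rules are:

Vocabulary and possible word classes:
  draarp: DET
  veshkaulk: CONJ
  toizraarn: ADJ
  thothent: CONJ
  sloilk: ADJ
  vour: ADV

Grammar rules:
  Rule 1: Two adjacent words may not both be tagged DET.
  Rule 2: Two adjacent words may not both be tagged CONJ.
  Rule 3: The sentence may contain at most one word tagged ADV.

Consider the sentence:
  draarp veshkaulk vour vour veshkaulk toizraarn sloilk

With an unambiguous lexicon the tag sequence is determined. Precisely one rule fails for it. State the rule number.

Fixed tagging: DET CONJ ADV ADV CONJ ADJ ADJ.
Applying the rules: R1 ✓, R2 ✓, R3 ✗.
Only rule 3 fails.

3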